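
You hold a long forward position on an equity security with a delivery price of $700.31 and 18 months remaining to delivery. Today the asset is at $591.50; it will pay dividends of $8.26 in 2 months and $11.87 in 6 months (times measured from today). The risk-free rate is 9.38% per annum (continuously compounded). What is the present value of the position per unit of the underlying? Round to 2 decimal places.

PV(remaining dividends) I = 8.26·e^(−0.0938·2/12) + 11.87·e^(−0.0938·6/12) = 19.4580
Current forward F = (S − I)·e^(rT) = (591.50 − 19.4580)·e^(0.0938·18/12) = 572.0420 × 1.151079 = 658.4655
Value (long) = (F − K)·e^(−rT) = (658.4655 − 700.31) × 0.868750 = -36.3524
Value = -$36.35

-$36.35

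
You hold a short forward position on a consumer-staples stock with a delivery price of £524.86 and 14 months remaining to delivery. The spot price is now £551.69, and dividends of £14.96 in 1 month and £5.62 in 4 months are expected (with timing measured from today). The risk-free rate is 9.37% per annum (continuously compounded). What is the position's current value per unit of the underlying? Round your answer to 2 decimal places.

-£60.89

PV(remaining dividends) I = 14.96·e^(−0.0937·1/12) + 5.62·e^(−0.0937·4/12) = 20.2908
Current forward F = (S − I)·e^(rT) = (551.69 − 20.2908)·e^(0.0937·14/12) = 531.3992 × 1.115516 = 592.7843
Value (long) = (F − K)·e^(−rT) = (592.7843 − 524.86) × 0.896446 = 60.8905
Short position value = −(long value) = -£60.89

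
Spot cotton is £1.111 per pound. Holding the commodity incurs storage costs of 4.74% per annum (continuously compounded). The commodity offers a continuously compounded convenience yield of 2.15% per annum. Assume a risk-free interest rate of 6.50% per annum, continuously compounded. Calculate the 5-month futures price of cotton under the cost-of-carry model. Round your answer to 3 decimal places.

£1.154 per pound

Net carry = r + u − y = 0.0650 + 0.0474 − 0.0215 = 0.0909
F = S·e^((r+u−y)T) = 1.111 · e^(0.0909 × 5/12) = 1.111 · e^0.037875
= 1.111 × 1.038601 = £1.154 per pound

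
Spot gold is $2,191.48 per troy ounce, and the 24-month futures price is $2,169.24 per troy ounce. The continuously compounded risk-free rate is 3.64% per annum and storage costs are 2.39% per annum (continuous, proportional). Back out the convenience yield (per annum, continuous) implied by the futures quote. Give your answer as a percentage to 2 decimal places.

F = S·e^((r+u−y)T) ⇒ (r+u−y) = ln(F/S)/T
ln(2169.24/2191.48) = -0.010200; /T ⇒ -0.005100
y = r + u − ln(F/S)/T = 0.0364 + 0.0239 + 0.005100 = 0.065400
y = 6.54%

6.54%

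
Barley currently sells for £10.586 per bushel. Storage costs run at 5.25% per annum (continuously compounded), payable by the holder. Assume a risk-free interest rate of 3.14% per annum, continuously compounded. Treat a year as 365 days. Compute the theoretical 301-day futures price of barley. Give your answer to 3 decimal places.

£11.344 per bushel

Net carry = r + u − y = 0.0314 + 0.0525 − 0.0000 = 0.0839
F = S·e^((r+u−y)T) = 10.586 · e^(0.0839 × 301/365) = 10.586 · e^0.069189
= 10.586 × 1.071639 = £11.344 per bushel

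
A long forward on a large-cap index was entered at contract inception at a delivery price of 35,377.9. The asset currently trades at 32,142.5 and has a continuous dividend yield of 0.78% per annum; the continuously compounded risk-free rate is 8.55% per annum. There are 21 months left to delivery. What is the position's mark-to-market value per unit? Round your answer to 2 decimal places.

1245.27

Current fair forward for the remaining 21 months: F = S·e^((r − q)·T), (r − q) = 0.0855 − 0.0078 = 0.0777
F = 32142.5 · e^(0.0777 × 21/12) = 32142.5 × 1.14565325 = 36824.1596
Value of long forward = (F − K)·e^(−rT) = (36824.1596 − 35377.9) · e^(−0.0855·21/12)
= 1446.2596 × 0.86103080 = 1245.27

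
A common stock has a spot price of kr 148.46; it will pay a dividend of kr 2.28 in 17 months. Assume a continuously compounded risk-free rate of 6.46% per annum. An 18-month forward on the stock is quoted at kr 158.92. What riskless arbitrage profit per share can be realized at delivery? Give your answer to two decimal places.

kr 2.35 per share

PV(dividends) I = 2.28·e^(−0.0646·17/12) = 2.0806
Fair forward F* = (S − I)·e^(rT) = (148.46 − 2.0806)·e^0.096900 = 146.3794 × 1.101750 = 161.2735
Market kr 158.92 < fair 161.2735: forward underpriced → reverse cash-and-carry (short the stock, invest proceeds at r, pay the dividends, go long the forward).
Profit at T = |F_mkt − F*| = |158.92 − 161.2735| = kr 2.35 per share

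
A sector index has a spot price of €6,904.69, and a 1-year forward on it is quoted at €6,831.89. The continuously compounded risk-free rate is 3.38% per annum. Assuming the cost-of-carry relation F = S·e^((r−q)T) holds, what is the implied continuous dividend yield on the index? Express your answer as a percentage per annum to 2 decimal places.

4.44%

From F = S·e^((r−q)T): (r − q) = ln(F/S)/T
ln(6831.89/6904.69) = ln(0.989456) = -0.010600
(r − q) = -0.010600 / (1) = -0.010600
q = r − ln(F/S)/T = 0.0338 + 0.010600 = 0.044400
q = 4.44%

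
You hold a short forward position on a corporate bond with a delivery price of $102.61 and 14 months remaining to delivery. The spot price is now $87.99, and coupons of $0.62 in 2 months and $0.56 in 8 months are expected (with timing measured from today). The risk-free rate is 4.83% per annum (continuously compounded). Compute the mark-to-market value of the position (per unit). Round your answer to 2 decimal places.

$10.16

PV(remaining coupons) I = 0.62·e^(−0.0483·2/12) + 0.56·e^(−0.0483·8/12) = 1.1573
Current forward F = (S − I)·e^(rT) = (87.99 − 1.1573)·e^(0.0483·14/12) = 86.8327 × 1.057968 = 91.8662
Value (long) = (F − K)·e^(−rT) = (91.8662 − 102.61) × 0.945208 = -10.1551
Short position value = −(long value) = $10.16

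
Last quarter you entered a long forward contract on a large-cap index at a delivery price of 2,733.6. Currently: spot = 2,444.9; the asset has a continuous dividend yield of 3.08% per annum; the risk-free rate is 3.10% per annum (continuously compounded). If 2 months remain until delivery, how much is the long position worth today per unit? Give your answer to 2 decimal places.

Current fair forward for the remaining 2 months: F = S·e^((r − q)·T), (r − q) = 0.0310 − 0.0308 = 0.0002
F = 2444.9 · e^(0.0002 × 2/12) = 2444.9 × 1.00003333 = 2444.9815
Value of long forward = (F − K)·e^(−rT) = (2444.9815 − 2733.6) · e^(−0.0310·2/12)
= -288.6185 × 0.99484666 = -287.13

-287.13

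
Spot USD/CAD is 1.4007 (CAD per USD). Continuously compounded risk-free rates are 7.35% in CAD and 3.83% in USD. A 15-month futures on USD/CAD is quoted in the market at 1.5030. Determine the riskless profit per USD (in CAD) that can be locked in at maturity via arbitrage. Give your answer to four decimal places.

Fair futures: F* = S·e^(carry·T), with carry = (r_CAD − r_USD) = 0.0735 − 0.0383 = 0.0352
F* = 1.4007 · e^(0.0352 × 15/12) = 1.4007 · e^0.044000 = 1.4007 × 1.044982 = 1.4637
Market 1.5030 > fair 1.4637: forward overpriced → cash-and-carry (buy spot, short the forward).
At maturity, profit = |F_mkt − F*| = |1.5030 − 1.4637| = 0.0393 per USD (in CAD)

0.0393 per USD (in CAD)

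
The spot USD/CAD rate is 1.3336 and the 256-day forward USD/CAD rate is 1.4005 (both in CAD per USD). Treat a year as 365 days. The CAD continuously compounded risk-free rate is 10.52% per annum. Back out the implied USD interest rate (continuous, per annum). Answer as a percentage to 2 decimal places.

F = S·e^((r_CAD − r_USD)T) ⇒ r_USD = r_CAD − ln(F/S)/T
ln(1.4005/1.3336) = 0.048947; /(256/365) = 0.069788
r_USD = 0.1052 − 0.069788 = 0.035412
r_USD = 3.54%

3.54%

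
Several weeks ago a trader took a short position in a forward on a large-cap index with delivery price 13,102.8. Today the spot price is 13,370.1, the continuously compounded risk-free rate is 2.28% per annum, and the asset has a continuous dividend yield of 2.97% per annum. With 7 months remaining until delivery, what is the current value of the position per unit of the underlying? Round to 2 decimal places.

Current fair forward for the remaining 7 months: F = S·e^((r − q)·T), (r − q) = 0.0228 − 0.0297 = -0.0069
F = 13370.1 · e^(-0.0069 × 7/12) = 13370.1 × 0.99598309 = 13316.3935
Value of long forward = (F − K)·e^(−rT) = (13316.3935 − 13102.8) · e^(−0.0228·7/12)
= 213.5935 × 0.98678805 = 210.77
Short position value = −(long value) = -210.77

-210.77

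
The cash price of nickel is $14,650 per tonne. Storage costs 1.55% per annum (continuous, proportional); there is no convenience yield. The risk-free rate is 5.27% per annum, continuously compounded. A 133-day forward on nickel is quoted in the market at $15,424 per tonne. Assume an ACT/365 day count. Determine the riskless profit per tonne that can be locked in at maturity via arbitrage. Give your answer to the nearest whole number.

Fair forward: F* = S·e^(carry·T), with carry = (r + u) = 0.0527 + 0.0155 = 0.0682
F* = 14650 · e^(0.0682 × 133/365) = 14650 · e^0.024851 = 14650 × 1.025162 = $15018.6233
Market $15424 > fair $15018.6233: forward overpriced → cash-and-carry (buy spot, short the forward).
At maturity, profit = |F_mkt − F*| = |15424 − 15018.6233| = $405 per tonne

$405 per tonne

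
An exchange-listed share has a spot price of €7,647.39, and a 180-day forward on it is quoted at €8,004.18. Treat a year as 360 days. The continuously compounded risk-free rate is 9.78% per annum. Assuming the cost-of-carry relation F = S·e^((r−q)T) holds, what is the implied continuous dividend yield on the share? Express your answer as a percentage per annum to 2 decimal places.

From F = S·e^((r−q)T): (r − q) = ln(F/S)/T
ln(8004.18/7647.39) = ln(1.046655) = 0.045599
(r − q) = 0.045599 / (180/360) = 0.091198
q = r − ln(F/S)/T = 0.0978 − 0.091198 = 0.006602
q = 0.66%

0.66%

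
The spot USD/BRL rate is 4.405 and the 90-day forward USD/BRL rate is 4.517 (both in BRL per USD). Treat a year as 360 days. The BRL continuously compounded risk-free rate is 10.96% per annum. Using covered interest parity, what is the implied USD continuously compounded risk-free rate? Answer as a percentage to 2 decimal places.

F = S·e^((r_BRL − r_USD)T) ⇒ r_USD = r_BRL − ln(F/S)/T
ln(4.517/4.405) = 0.025108; /(90/360) = 0.100432
r_USD = 0.1096 − 0.100432 = 0.009168
r_USD = 0.92%

0.92%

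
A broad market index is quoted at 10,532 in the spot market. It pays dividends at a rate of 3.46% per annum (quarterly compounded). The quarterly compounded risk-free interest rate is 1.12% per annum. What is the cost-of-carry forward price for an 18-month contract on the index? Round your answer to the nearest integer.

F = S · (1+r/4)^(4T) / (1+q/4)^(4T)
= 10532 × 1.016918 / 1.053035 = 10532 × 0.965702
F = 10,171

10,171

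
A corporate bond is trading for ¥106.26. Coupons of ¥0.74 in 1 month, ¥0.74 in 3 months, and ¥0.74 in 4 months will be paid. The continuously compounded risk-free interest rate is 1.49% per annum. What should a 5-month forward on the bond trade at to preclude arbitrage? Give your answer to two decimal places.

¥104.70

PV(coupons) I = 0.74·e^(−0.0149·1/12) + 0.74·e^(−0.0149·3/12) + 0.74·e^(−0.0149·4/12)
I = 0.7391 + 0.7372 + 0.7363 = 2.2126
F = (S − I)·e^(rT) = (106.26 − 2.2126) · e^(0.0149·5/12)
= 104.0474 · e^0.006208 = 104.0474 × 1.006227 = ¥104.70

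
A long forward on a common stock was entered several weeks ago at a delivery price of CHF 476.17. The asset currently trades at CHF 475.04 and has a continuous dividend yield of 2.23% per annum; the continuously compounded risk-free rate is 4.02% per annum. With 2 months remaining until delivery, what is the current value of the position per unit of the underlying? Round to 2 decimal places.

CHF 0.29

Current fair forward for the remaining 2 months: F = S·e^((r − q)·T), (r − q) = 0.0402 − 0.0223 = 0.0179
F = 475.04 · e^(0.0179 × 2/12) = 475.04 × 1.002988 = 476.4594
Value of long forward = (F − K)·e^(−rT) = (476.4594 − 476.17) · e^(−0.0402·2/12)
= 0.2894 × 0.993322 = 0.29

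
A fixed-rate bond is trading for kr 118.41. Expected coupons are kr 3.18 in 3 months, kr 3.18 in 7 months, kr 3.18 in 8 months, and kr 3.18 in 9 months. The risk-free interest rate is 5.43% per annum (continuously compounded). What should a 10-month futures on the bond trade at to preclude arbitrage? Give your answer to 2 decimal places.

kr 110.98

PV(coupons) I = 3.18·e^(−0.0543·3/12) + 3.18·e^(−0.0543·7/12) + 3.18·e^(−0.0543·8/12) + 3.18·e^(−0.0543·9/12)
I = 3.1371 + 3.0809 + 3.0669 + 3.0531 = 12.3380
F = (S − I)·e^(rT) = (118.41 − 12.3380) · e^(0.0543·10/12)
= 106.0720 · e^0.045250 = 106.0720 × 1.046289 = kr 110.98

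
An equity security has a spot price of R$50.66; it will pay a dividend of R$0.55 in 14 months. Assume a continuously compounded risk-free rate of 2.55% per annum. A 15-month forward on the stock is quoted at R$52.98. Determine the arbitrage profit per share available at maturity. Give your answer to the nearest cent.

PV(dividends) I = 0.55·e^(−0.0255·14/12) = 0.5339
Fair forward F* = (S − I)·e^(rT) = (50.66 − 0.5339)·e^0.031875 = 50.1261 × 1.032388 = 51.7496
Market R$52.98 > fair 51.7496: forward overpriced → cash-and-carry (borrow at r, buy the stock and collect the dividends, short the forward).
Profit at T = |F_mkt − F*| = |52.98 − 51.7496| = R$1.23 per share

R$1.23 per share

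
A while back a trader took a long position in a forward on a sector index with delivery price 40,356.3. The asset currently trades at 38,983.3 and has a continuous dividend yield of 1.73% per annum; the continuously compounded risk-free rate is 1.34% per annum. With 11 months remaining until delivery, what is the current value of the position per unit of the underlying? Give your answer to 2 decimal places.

Current fair forward for the remaining 11 months: F = S·e^((r − q)·T), (r − q) = 0.0134 − 0.0173 = -0.0039
F = 38983.3 · e^(-0.0039 × 11/12) = 38983.3 × 0.99643138 = 38844.1834
Value of long forward = (F − K)·e^(−rT) = (38844.1834 − 40356.3) · e^(−0.0134·11/12)
= -1512.1166 × 0.98779180 = -1493.66

-1493.66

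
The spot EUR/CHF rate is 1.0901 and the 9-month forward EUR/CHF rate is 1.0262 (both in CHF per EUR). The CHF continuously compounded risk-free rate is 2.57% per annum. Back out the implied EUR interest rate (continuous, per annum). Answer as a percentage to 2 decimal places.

F = S·e^((r_CHF − r_EUR)T) ⇒ r_EUR = r_CHF − ln(F/S)/T
ln(1.0262/1.0901) = -0.060407; /(9/12) = -0.080543
r_EUR = 0.0257 + 0.080543 = 0.106243
r_EUR = 10.62%

10.62%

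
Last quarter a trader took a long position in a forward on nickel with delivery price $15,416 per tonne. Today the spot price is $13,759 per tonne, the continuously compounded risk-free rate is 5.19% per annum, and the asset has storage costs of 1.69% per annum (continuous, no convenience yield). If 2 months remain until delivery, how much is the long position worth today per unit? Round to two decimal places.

-$1485.42 per tonne

Current fair forward for the remaining 2 months: F = S·e^((r + u)·T), (r + u) = 0.0519 + 0.0169 = 0.0688
F = 13759 · e^(0.0688 × 2/12) = 13759 × 1.01153266 = 13917.6779
Value of long forward = (F − K)·e^(−rT) = (13917.6779 − 15416) · e^(−0.0519·2/12)
= -1498.3221 × 0.99138730 = -1485.42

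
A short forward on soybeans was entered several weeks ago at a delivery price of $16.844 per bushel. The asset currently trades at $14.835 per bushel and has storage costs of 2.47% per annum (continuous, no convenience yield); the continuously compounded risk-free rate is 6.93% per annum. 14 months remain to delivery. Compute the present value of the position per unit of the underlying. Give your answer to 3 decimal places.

$0.267 per bushel

Current fair forward for the remaining 14 months: F = S·e^((r + u)·T), (r + u) = 0.0693 + 0.0247 = 0.0940
F = 14.835 · e^(0.0940 × 14/12) = 14.835 × 1.115906 = 16.5545
Value of long forward = (F − K)·e^(−rT) = (16.5545 − 16.844) · e^(−0.0693·14/12)
= -0.2895 × 0.922332 = -0.267
Short position value = −(long value) = $0.267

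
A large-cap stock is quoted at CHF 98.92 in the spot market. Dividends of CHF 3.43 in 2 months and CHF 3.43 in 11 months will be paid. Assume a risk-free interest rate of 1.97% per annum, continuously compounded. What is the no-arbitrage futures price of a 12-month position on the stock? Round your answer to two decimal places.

CHF 93.97

PV(dividends) I = 3.43·e^(−0.0197·2/12) + 3.43·e^(−0.0197·11/12)
I = 3.4188 + 3.3686 = 6.7874
F = (S − I)·e^(rT) = (98.92 − 6.7874) · e^(0.0197·12/12)
= 92.1326 · e^0.019700 = 92.1326 × 1.019895 = CHF 93.97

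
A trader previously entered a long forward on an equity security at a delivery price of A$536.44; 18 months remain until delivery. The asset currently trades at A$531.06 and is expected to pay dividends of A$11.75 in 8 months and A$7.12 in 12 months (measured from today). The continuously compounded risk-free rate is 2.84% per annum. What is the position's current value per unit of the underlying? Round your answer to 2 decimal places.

PV(remaining dividends) I = 11.75·e^(−0.0284·8/12) + 7.12·e^(−0.0284·12/12) = 18.4503
Current forward F = (S − I)·e^(rT) = (531.06 − 18.4503)·e^(0.0284·18/12) = 512.6097 × 1.043520 = 534.9185
Value (long) = (F − K)·e^(−rT) = (534.9185 − 536.44) × 0.958295 = -1.4580
Value = -A$1.46

-A$1.46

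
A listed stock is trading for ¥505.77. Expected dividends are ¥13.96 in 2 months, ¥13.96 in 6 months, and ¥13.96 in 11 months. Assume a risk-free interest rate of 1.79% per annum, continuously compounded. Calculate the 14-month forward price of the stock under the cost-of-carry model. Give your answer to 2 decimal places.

¥474.08

PV(dividends) I = 13.96·e^(−0.0179·2/12) + 13.96·e^(−0.0179·6/12) + 13.96·e^(−0.0179·11/12)
I = 13.9184 + 13.8356 + 13.7328 = 41.4868
F = (S − I)·e^(rT) = (505.77 − 41.4868) · e^(0.0179·14/12)
= 464.2832 · e^0.020883 = 464.2832 × 1.021103 = ¥474.08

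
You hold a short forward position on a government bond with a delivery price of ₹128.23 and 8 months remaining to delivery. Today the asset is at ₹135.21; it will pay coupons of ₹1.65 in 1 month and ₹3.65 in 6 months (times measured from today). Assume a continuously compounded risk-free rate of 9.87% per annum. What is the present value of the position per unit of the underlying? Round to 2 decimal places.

PV(remaining coupons) I = 1.65·e^(−0.0987·1/12) + 3.65·e^(−0.0987·6/12) = 5.1107
Current forward F = (S − I)·e^(rT) = (135.21 − 5.1107)·e^(0.0987·8/12) = 130.0993 × 1.068013 = 138.9477
Value (long) = (F − K)·e^(−rT) = (138.9477 − 128.23) × 0.936318 = 10.0352
Short position value = −(long value) = -₹10.04

-₹10.04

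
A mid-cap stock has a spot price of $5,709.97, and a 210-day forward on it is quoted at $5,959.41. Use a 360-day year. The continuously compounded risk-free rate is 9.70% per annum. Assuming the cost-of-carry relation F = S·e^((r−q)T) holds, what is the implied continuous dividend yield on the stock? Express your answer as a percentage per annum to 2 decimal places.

2.37%

From F = S·e^((r−q)T): (r − q) = ln(F/S)/T
ln(5959.41/5709.97) = ln(1.043685) = 0.042758
(r − q) = 0.042758 / (210/360) = 0.073299
q = r − ln(F/S)/T = 0.0970 − 0.073299 = 0.023701
q = 2.37%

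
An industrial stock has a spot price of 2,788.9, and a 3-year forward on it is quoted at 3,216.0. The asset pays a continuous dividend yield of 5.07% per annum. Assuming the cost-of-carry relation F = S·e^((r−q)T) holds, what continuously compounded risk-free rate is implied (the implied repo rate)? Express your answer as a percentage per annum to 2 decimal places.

9.82%

From F = S·e^((r−q)T): (r − q) = ln(F/S)/T
ln(3216.0/2788.9) = ln(1.153143) = 0.142491
(r − q) = 0.142491 / (3) = 0.047497
r = ln(F/S)/T + q = 0.047497 + 0.0507 = 0.098197
r = 9.82%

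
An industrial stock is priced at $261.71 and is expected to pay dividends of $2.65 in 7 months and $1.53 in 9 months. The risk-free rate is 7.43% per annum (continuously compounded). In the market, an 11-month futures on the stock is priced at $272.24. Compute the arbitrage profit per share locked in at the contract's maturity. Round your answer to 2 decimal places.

PV(dividends) I = 2.65·e^(−0.0743·7/12) + 1.53·e^(−0.0743·9/12) = 3.9847
Fair futures F* = (S − I)·e^(rT) = (261.71 − 3.9847)·e^0.068108 = 257.7253 × 1.070481 = 275.8900
Market $272.24 < fair 275.8900: forward underpriced → reverse cash-and-carry (short the stock, invest proceeds at r, pay the dividends, go long the forward).
Profit at T = |F_mkt − F*| = |272.24 − 275.8900| = $3.65 per share

$3.65 per share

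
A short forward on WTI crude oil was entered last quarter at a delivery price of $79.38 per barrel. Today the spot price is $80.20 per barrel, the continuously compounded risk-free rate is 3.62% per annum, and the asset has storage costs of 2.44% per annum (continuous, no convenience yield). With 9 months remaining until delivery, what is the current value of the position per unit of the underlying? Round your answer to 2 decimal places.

Current fair forward for the remaining 9 months: F = S·e^((r + u)·T), (r + u) = 0.0362 + 0.0244 = 0.0606
F = 80.20 · e^(0.0606 × 9/12) = 80.20 × 1.046499 = 83.9292
Value of long forward = (F − K)·e^(−rT) = (83.9292 − 79.38) · e^(−0.0362·9/12)
= 4.5492 × 0.973215 = 4.43
Short position value = −(long value) = -$4.43

-$4.43 per barrel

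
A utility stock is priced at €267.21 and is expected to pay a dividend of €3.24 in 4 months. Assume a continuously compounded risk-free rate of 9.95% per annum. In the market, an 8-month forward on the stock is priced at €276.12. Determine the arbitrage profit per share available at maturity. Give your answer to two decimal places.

PV(dividends) I = 3.24·e^(−0.0995·4/12) = 3.1343
Fair forward F* = (S − I)·e^(rT) = (267.21 − 3.1343)·e^0.066333 = 264.0757 × 1.068582 = 282.1865
Market €276.12 < fair 282.1865: forward underpriced → reverse cash-and-carry (short the stock, invest proceeds at r, pay the dividends, go long the forward).
Profit at T = |F_mkt − F*| = |276.12 − 282.1865| = €6.07 per share

€6.07 per share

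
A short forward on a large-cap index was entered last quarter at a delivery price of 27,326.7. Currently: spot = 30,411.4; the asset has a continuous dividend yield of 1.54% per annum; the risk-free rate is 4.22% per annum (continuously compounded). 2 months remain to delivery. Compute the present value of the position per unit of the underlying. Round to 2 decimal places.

-3198.27

Current fair forward for the remaining 2 months: F = S·e^((r − q)·T), (r − q) = 0.0422 − 0.0154 = 0.0268
F = 30411.4 · e^(0.0268 × 2/12) = 30411.4 × 1.00447666 = 30547.5415
Value of long forward = (F − K)·e^(−rT) = (30547.5415 − 27326.7) · e^(−0.0422·2/12)
= 3220.8415 × 0.99299134 = 3198.27
Short position value = −(long value) = -3198.27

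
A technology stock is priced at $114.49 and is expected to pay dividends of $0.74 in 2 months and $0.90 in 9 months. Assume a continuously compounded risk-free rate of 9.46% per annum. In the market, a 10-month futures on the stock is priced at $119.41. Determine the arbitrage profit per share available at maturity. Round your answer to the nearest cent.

PV(dividends) I = 0.74·e^(−0.0946·2/12) + 0.90·e^(−0.0946·9/12) = 1.5668
Fair futures F* = (S − I)·e^(rT) = (114.49 − 1.5668)·e^0.078833 = 112.9232 × 1.082024 = 122.1856
Market $119.41 < fair 122.1856: forward underpriced → reverse cash-and-carry (short the stock, invest proceeds at r, pay the dividends, go long the forward).
Profit at T = |F_mkt − F*| = |119.41 − 122.1856| = $2.78 per share

$2.78 per share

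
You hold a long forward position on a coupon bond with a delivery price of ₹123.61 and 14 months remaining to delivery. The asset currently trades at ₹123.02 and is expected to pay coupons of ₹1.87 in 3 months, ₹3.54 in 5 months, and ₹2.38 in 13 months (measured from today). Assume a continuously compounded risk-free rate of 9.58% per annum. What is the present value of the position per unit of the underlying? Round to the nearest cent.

PV(remaining coupons) I = 1.87·e^(−0.0958·3/12) + 3.54·e^(−0.0958·5/12) + 2.38·e^(−0.0958·13/12) = 7.3726
Current forward F = (S − I)·e^(rT) = (123.02 − 7.3726)·e^(0.0958·14/12) = 115.6474 × 1.118252 = 129.3229
Value (long) = (F − K)·e^(−rT) = (129.3229 − 123.61) × 0.894253 = 5.1088
Value = ₹5.11

₹5.11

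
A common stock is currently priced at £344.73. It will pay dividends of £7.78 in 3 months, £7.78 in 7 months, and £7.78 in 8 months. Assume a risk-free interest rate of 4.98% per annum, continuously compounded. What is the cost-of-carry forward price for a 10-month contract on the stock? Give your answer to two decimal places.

£335.61

PV(dividends) I = 7.78·e^(−0.0498·3/12) + 7.78·e^(−0.0498·7/12) + 7.78·e^(−0.0498·8/12)
I = 7.6837 + 7.5572 + 7.5259 = 22.7668
F = (S − I)·e^(rT) = (344.73 − 22.7668) · e^(0.0498·10/12)
= 321.9632 · e^0.041500 = 321.9632 × 1.042373 = £335.61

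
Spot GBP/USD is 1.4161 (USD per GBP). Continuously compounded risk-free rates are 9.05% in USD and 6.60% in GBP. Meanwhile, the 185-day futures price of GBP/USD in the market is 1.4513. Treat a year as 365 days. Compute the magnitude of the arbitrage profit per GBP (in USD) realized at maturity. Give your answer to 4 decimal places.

0.0175 per GBP (in USD)

Fair futures: F* = S·e^(carry·T), with carry = (r_USD − r_GBP) = 0.0905 − 0.0660 = 0.0245
F* = 1.4161 · e^(0.0245 × 185/365) = 1.4161 · e^0.012418 = 1.4161 × 1.012495 = 1.4338
Market 1.4513 > fair 1.4338: forward overpriced → cash-and-carry (buy spot, short the forward).
At maturity, profit = |F_mkt − F*| = |1.4513 − 1.4338| = 0.0175 per GBP (in USD)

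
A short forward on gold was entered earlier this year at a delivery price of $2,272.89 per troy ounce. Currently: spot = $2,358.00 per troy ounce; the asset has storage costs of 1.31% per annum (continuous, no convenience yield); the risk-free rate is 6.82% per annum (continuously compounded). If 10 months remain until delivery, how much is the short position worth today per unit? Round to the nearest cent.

-$236.57 per troy ounce

Current fair forward for the remaining 10 months: F = S·e^((r + u)·T), (r + u) = 0.0682 + 0.0131 = 0.0813
F = 2358.00 · e^(0.0813 × 10/12) = 2358.00 × 1.07009775 = 2523.2905
Value of long forward = (F − K)·e^(−rT) = (2523.2905 − 2272.89) · e^(−0.0682·10/12)
= 250.4005 × 0.94475151 = 236.57
Short position value = −(long value) = -$236.57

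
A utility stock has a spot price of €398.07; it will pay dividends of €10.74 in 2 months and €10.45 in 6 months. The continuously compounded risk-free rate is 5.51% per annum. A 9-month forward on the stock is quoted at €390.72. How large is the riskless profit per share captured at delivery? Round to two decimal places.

€2.46 per share

PV(dividends) I = 10.74·e^(−0.0551·2/12) + 10.45·e^(−0.0551·6/12) = 20.8079
Fair forward F* = (S − I)·e^(rT) = (398.07 − 20.8079)·e^0.041325 = 377.2621 × 1.042191 = 393.1792
Market €390.72 < fair 393.1792: forward underpriced → reverse cash-and-carry (short the stock, invest proceeds at r, pay the dividends, go long the forward).
Profit at T = |F_mkt − F*| = |390.72 − 393.1792| = €2.46 per share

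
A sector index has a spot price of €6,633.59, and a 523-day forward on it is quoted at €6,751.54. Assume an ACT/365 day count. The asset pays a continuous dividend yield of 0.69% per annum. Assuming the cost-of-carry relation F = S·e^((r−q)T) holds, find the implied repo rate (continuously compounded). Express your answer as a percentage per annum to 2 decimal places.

1.92%

From F = S·e^((r−q)T): (r − q) = ln(F/S)/T
ln(6751.54/6633.59) = ln(1.017781) = 0.017625
(r − q) = 0.017625 / (523/365) = 0.012300
r = ln(F/S)/T + q = 0.012300 + 0.0069 = 0.019200
r = 1.92%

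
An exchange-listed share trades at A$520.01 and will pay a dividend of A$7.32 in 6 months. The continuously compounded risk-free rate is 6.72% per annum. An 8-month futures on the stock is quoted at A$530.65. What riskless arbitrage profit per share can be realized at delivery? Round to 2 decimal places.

A$5.78 per share

PV(dividends) I = 7.32·e^(−0.0672·6/12) = 7.0781
Fair futures F* = (S − I)·e^(rT) = (520.01 − 7.0781)·e^0.044800 = 512.9319 × 1.045819 = 536.4339
Market A$530.65 < fair 536.4339: forward underpriced → reverse cash-and-carry (short the stock, invest proceeds at r, pay the dividends, go long the forward).
Profit at T = |F_mkt − F*| = |530.65 − 536.4339| = A$5.78 per share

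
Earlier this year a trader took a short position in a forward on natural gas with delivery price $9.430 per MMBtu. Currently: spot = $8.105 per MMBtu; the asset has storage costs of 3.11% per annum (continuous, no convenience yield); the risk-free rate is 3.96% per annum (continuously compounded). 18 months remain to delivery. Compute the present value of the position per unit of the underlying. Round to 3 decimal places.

$0.394 per MMBtu

Current fair forward for the remaining 18 months: F = S·e^((r + u)·T), (r + u) = 0.0396 + 0.0311 = 0.0707
F = 8.105 · e^(0.0707 × 18/12) = 8.105 × 1.111877 = 9.0118
Value of long forward = (F − K)·e^(−rT) = (9.0118 − 9.430) · e^(−0.0396·18/12)
= -0.4182 × 0.942330 = -0.394
Short position value = −(long value) = $0.394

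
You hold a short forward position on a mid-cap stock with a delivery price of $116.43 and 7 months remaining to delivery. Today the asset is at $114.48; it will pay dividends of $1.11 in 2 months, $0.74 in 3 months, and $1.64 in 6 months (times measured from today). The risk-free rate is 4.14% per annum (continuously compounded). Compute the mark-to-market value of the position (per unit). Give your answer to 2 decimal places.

$2.61

PV(remaining dividends) I = 1.11·e^(−0.0414·2/12) + 0.74·e^(−0.0414·3/12) + 1.64·e^(−0.0414·6/12) = 3.4411
Current forward F = (S − I)·e^(rT) = (114.48 − 3.4411)·e^(0.0414·7/12) = 111.0389 × 1.024444 = 113.7531
Value (long) = (F − K)·e^(−rT) = (113.7531 − 116.43) × 0.976139 = -2.6130
Short position value = −(long value) = $2.61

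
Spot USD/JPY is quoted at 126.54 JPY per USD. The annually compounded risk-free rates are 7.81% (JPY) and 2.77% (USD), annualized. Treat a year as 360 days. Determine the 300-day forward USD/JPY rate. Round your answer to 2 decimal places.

By covered interest parity, F = S · (1+r_JPY)^T / (1+r_USD)^T
= 126.54 × 1.064672 / 1.023031 = 126.54 × 1.040704
F = 131.69 JPY per USD

131.69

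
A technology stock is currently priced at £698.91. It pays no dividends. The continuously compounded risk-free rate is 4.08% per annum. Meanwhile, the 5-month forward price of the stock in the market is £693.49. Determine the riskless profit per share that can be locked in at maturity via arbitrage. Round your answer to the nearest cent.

£17.40 per share

Fair forward: F* = S·e^(carry·T), with carry = r = 0.0408
F* = 698.91 · e^(0.0408 × 5/12) = 698.91 · e^0.017000 = 698.91 × 1.017145 = £710.8928
Market £693.49 < fair £710.8928: forward underpriced → reverse cash-and-carry (short spot, go long the forward).
At maturity, profit = |F_mkt − F*| = |693.49 − 710.8928| = £17.40 per share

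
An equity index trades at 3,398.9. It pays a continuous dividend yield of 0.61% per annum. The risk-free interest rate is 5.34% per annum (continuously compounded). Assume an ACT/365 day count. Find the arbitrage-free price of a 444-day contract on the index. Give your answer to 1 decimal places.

3,600.2

F = S·e^((r − q)T) = 3398.9 · e^((0.0534 − 0.0061) × 444/365)
= 3398.9 · e^0.057538 = 3398.9 × 1.059226
F = 3,600.2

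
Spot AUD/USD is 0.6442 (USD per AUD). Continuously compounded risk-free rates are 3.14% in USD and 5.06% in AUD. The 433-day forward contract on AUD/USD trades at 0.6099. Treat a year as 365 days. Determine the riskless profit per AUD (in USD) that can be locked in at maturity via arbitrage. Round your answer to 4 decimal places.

Fair forward: F* = S·e^(carry·T), with carry = (r_USD − r_AUD) = 0.0314 − 0.0506 = -0.0192
F* = 0.6442 · e^(-0.0192 × 433/365) = 0.6442 · e^-0.022777 = 0.6442 × 0.977480 = 0.6297
Market 0.6099 < fair 0.6297: forward underpriced → reverse cash-and-carry (short spot, go long the forward).
At maturity, profit = |F_mkt − F*| = |0.6099 − 0.6297| = 0.0198 per AUD (in USD)

0.0198 per AUD (in USD)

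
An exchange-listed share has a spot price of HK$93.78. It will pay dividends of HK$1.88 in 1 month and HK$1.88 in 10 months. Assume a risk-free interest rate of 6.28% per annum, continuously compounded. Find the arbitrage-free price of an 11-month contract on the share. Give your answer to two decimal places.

PV(dividends) I = 1.88·e^(−0.0628·1/12) + 1.88·e^(−0.0628·10/12)
I = 1.8702 + 1.7841 = 3.6543
F = (S − I)·e^(rT) = (93.78 − 3.6543) · e^(0.0628·11/12)
= 90.1257 · e^0.057567 = 90.1257 × 1.059256 = HK$95.47

HK$95.47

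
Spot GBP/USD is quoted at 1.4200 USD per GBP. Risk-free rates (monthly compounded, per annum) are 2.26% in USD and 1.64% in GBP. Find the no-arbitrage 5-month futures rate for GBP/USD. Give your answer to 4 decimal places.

By covered interest parity, F = S · (1+r_USD/12)^(12T) / (1+r_GBP/12)^(12T)
= 1.4200 × 1.009452 / 1.006852 = 1.4200 × 1.002582
F = 1.4237 USD per GBP

1.4237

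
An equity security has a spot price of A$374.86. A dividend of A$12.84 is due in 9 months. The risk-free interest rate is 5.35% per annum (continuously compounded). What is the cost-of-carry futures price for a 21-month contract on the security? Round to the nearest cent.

A$398.11

PV(dividends) I = 12.84·e^(−0.0535·9/12)
I = 12.3350
F = (S − I)·e^(rT) = (374.86 − 12.3350) · e^(0.0535·21/12)
= 362.5250 · e^0.093625 = 362.5250 × 1.098148 = A$398.11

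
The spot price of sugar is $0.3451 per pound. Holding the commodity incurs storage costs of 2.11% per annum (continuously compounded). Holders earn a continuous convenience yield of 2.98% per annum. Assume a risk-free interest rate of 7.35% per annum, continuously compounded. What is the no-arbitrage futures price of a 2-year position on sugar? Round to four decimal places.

$0.3929 per pound

Net carry = r + u − y = 0.0735 + 0.0211 − 0.0298 = 0.0648
F = S·e^((r+u−y)T) = 0.3451 · e^(0.0648 × 2) = 0.3451 · e^0.129600
= 0.3451 × 1.138373 = $0.3929 per pound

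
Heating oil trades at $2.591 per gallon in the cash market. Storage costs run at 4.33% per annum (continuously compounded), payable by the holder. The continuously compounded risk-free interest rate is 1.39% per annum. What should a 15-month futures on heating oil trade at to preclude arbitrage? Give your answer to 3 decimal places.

Net carry = r + u − y = 0.0139 + 0.0433 − 0.0000 = 0.0572
F = S·e^((r+u−y)T) = 2.591 · e^(0.0572 × 15/12) = 2.591 · e^0.071500
= 2.591 × 1.074118 = $2.783 per gallon

$2.783 per gallon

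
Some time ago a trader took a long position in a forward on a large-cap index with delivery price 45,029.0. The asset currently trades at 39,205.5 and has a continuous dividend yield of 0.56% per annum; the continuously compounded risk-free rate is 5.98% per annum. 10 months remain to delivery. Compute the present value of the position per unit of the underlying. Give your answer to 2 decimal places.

-3817.08

Current fair forward for the remaining 10 months: F = S·e^((r − q)·T), (r − q) = 0.0598 − 0.0056 = 0.0542
F = 39205.5 · e^(0.0542 × 10/12) = 39205.5 × 1.04620221 = 41016.8807
Value of long forward = (F − K)·e^(−rT) = (41016.8807 − 45029.0) · e^(−0.0598·10/12)
= -4012.1193 × 0.95138798 = -3817.08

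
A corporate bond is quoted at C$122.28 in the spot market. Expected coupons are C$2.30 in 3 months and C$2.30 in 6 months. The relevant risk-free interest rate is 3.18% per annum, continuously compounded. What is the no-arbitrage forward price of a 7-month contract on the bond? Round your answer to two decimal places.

C$119.94

PV(coupons) I = 2.30·e^(−0.0318·3/12) + 2.30·e^(−0.0318·6/12)
I = 2.2818 + 2.2637 = 4.5455
F = (S − I)·e^(rT) = (122.28 − 4.5455) · e^(0.0318·7/12)
= 117.7345 · e^0.018550 = 117.7345 × 1.018723 = C$119.94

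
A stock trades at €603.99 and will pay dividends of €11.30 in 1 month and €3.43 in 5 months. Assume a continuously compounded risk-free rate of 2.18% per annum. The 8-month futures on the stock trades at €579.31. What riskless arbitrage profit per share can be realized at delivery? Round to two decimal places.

PV(dividends) I = 11.30·e^(−0.0218·1/12) + 3.43·e^(−0.0218·5/12) = 14.6785
Fair futures F* = (S − I)·e^(rT) = (603.99 − 14.6785)·e^0.014533 = 589.3115 × 1.014639 = 597.9384
Market €579.31 < fair 597.9384: forward underpriced → reverse cash-and-carry (short the stock, invest proceeds at r, pay the dividends, go long the forward).
Profit at T = |F_mkt − F*| = |579.31 − 597.9384| = €18.63 per share

€18.63 per share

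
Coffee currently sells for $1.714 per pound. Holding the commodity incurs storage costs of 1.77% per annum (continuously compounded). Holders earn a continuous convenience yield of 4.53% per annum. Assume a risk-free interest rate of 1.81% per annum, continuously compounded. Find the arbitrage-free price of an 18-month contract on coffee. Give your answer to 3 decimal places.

$1.690 per pound

Net carry = r + u − y = 0.0181 + 0.0177 − 0.0453 = -0.0095
F = S·e^((r+u−y)T) = 1.714 · e^(-0.0095 × 18/12) = 1.714 · e^-0.014250
= 1.714 × 0.985851 = $1.690 per pound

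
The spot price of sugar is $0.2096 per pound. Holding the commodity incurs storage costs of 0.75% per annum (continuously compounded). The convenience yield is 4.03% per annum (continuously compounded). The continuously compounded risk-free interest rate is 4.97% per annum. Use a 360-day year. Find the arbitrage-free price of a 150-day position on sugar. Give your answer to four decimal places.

$0.2111 per pound

Net carry = r + u − y = 0.0497 + 0.0075 − 0.0403 = 0.0169
F = S·e^((r+u−y)T) = 0.2096 · e^(0.0169 × 150/360) = 0.2096 · e^0.007042
= 0.2096 × 1.007067 = $0.2111 per pound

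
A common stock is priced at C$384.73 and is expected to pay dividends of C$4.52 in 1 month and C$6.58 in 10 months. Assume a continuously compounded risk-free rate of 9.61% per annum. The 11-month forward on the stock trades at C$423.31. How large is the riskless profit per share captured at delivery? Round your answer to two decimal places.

C$14.68 per share

PV(dividends) I = 4.52·e^(−0.0961·1/12) + 6.58·e^(−0.0961·10/12) = 10.5575
Fair forward F* = (S − I)·e^(rT) = (384.73 − 10.5575)·e^0.088092 = 374.1725 × 1.092089 = 408.6297
Market C$423.31 > fair 408.6297: forward overpriced → cash-and-carry (borrow at r, buy the stock and collect the dividends, short the forward).
Profit at T = |F_mkt − F*| = |423.31 − 408.6297| = C$14.68 per share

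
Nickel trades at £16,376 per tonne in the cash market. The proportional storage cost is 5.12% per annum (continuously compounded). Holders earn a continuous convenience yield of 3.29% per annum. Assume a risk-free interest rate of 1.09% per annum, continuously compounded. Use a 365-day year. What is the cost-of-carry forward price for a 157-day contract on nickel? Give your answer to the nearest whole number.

£16,583 per tonne

Net carry = r + u − y = 0.0109 + 0.0512 − 0.0329 = 0.0292
F = S·e^((r+u−y)T) = 16376 · e^(0.0292 × 157/365) = 16376 · e^0.012560
= 16376 × 1.012639 = £16,583 per tonne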